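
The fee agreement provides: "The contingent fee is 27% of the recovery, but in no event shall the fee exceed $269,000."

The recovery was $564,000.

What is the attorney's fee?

$152,280.00

27% of $564,000 = $152,280.00
That is under the $269,000 cap.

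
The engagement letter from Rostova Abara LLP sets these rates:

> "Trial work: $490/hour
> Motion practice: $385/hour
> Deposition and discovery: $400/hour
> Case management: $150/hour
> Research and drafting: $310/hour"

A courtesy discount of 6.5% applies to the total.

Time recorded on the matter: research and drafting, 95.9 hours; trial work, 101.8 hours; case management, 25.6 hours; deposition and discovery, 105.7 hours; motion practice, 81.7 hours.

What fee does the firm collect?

Trial work: 101.8 × $490 = $49,882.00
Motion practice: 81.7 × $385 = $31,454.50
Deposition and discovery: 105.7 × $400 = $42,280.00
Case management: 25.6 × $150 = $3,840.00
Research and drafting: 95.9 × $310 = $29,729.00
Subtotal: $157,185.50
Less 6.5% discount: −$10,217.06
Total: $157,185.50 − $10,217.06 = $146,968.44

$146,968.44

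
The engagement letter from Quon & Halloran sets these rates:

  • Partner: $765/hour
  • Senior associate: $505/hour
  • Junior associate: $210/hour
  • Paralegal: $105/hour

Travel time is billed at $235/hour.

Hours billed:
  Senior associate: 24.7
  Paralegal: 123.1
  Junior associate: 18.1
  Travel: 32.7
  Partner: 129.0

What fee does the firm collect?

Partner: 129.0 × $765 = $98,685.00
Senior associate: 24.7 × $505 = $12,473.50
Junior associate: 18.1 × $210 = $3,801.00
Paralegal: 123.1 × $105 = $12,925.50
Subtotal: $98,685.00 + $12,473.50 + $3,801.00 + $12,925.50 = $127,885.00
Travel: 32.7 × $235 = $7,684.50
Total: $127,885.00 + $7,684.50 = $135,569.50

$135,569.50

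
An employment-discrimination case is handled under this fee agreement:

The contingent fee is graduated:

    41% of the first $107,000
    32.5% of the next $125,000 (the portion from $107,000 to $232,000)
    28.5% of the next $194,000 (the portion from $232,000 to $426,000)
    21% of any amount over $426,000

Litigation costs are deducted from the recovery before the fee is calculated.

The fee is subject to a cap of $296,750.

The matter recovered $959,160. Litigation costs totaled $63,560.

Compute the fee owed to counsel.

$238,401.00

Fee base (net of costs): $959,160 − $63,560 = $895,600
First $107,000 at 41% = $43,870.00
Next $125,000 at 32.5% = $40,625.00
Next $194,000 at 28.5% = $55,290.00
Remaining $469,600 at 21% = $98,616.00
Fee: $43,870.00 + $40,625.00 + $55,290.00 + $98,616.00 = $238,401.00
$238,401.00 is under the $296,750 cap.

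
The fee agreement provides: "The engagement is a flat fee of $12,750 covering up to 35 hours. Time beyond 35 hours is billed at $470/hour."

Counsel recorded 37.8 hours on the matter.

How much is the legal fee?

$14,066.00

Flat fee: $12,750.00
Excess hours: 37.8 − 35 = 2.8
Overrun: 2.8 × $470 = $1,316.00
Total: $12,750.00 + $1,316.00 = $14,066.00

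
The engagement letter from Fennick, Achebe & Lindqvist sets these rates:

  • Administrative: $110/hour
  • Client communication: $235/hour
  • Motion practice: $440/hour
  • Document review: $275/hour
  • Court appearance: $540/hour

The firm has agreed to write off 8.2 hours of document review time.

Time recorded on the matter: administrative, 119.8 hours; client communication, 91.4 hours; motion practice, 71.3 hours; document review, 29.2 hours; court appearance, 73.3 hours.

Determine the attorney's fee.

$111,386.00

Administrative: 119.8 × $110 = $13,178.00
Client communication: 91.4 × $235 = $21,479.00
Motion practice: 71.3 × $440 = $31,372.00
Document review: 29.2 × $275 = $8,030.00
Court appearance: 73.3 × $540 = $39,582.00
Subtotal: $113,641.00
Write-off: 8.2 × $275 = $2,255.00
Total: $113,641.00 − $2,255.00 = $111,386.00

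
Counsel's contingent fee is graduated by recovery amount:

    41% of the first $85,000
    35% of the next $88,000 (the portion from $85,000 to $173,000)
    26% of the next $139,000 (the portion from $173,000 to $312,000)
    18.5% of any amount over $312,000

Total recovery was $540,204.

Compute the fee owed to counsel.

$144,007.74

First $85,000 at 41% = $34,850.00
Next $88,000 at 35% = $30,800.00
Next $139,000 at 26% = $36,140.00
Remaining $228,204 at 18.5% = $42,217.74
Fee: $34,850.00 + $30,800.00 + $36,140.00 + $42,217.74 = $144,007.74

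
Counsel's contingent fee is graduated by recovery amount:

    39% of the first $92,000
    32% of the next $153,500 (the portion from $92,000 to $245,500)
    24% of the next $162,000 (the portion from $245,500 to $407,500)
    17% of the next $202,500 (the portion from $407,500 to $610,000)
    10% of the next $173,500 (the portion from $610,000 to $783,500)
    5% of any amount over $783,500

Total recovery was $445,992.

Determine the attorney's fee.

First $92,000 at 39% = $35,880.00
Next $153,500 at 32% = $49,120.00
Next $162,000 at 24% = $38,880.00
Remaining $38,492 at 17% = $6,543.64
Fee: $35,880.00 + $49,120.00 + $38,880.00 + $6,543.64 = $130,423.64

$130,423.64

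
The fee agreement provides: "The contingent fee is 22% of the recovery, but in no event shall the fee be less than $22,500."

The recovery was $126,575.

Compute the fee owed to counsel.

$27,846.50

22% of $126,575 = $27,846.50
That exceeds the $22,500 minimum.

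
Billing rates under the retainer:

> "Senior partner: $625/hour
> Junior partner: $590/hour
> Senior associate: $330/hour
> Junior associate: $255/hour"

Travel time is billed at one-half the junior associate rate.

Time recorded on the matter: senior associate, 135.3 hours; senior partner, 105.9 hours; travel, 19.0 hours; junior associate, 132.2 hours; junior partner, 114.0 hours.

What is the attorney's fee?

$214,230.00

Senior partner: 105.9 × $625 = $66,187.50
Junior partner: 114.0 × $590 = $67,260.00
Senior associate: 135.3 × $330 = $44,649.00
Junior associate: 132.2 × $255 = $33,711.00
Subtotal: $66,187.50 + $67,260.00 + $44,649.00 + $33,711.00 = $211,807.50
Travel: 19.0 × ($255 ÷ 2) = 19.0 × $127.50 = $2,422.50
Total: $211,807.50 + $2,422.50 = $214,230.00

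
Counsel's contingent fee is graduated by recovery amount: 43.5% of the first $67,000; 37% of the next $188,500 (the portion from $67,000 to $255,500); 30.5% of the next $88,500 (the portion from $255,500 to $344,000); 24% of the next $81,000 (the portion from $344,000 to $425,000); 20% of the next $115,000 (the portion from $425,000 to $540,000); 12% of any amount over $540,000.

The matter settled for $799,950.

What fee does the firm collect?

$199,516.50

First $67,000 at 43.5% = $29,145.00
Next $188,500 at 37% = $69,745.00
Next $88,500 at 30.5% = $26,992.50
Next $81,000 at 24% = $19,440.00
Next $115,000 at 20% = $23,000.00
Remaining $259,950 at 12% = $31,194.00
Fee: $29,145.00 + $69,745.00 + $26,992.50 + $19,440.00 + $23,000.00 + $31,194.00 = $199,516.50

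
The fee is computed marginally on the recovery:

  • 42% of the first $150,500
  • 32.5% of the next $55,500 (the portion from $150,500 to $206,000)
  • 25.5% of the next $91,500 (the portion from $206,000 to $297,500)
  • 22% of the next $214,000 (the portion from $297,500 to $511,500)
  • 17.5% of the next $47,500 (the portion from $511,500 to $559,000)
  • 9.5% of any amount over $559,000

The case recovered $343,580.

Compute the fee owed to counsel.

First $150,500 at 42% = $63,210.00
Next $55,500 at 32.5% = $18,037.50
Next $91,500 at 25.5% = $23,332.50
Remaining $46,080 at 22% = $10,137.60
Fee: $63,210.00 + $18,037.50 + $23,332.50 + $10,137.60 = $114,717.60

$114,717.60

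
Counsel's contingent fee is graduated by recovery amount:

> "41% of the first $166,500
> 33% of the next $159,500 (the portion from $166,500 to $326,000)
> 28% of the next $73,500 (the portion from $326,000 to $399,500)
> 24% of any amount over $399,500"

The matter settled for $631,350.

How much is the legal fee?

$197,124.00

First $166,500 at 41% = $68,265.00
Next $159,500 at 33% = $52,635.00
Next $73,500 at 28% = $20,580.00
Remaining $231,850 at 24% = $55,644.00
Fee: $68,265.00 + $52,635.00 + $20,580.00 + $55,644.00 = $197,124.00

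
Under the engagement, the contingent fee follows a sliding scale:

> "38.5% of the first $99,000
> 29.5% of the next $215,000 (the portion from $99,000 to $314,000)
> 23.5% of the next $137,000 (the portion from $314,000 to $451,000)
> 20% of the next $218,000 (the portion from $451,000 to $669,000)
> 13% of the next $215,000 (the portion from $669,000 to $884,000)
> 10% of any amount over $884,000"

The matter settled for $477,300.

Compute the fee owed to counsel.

$138,995.00

First $99,000 at 38.5% = $38,115.00
Next $215,000 at 29.5% = $63,425.00
Next $137,000 at 23.5% = $32,195.00
Remaining $26,300 at 20% = $5,260.00
Fee: $38,115.00 + $63,425.00 + $32,195.00 + $5,260.00 = $138,995.00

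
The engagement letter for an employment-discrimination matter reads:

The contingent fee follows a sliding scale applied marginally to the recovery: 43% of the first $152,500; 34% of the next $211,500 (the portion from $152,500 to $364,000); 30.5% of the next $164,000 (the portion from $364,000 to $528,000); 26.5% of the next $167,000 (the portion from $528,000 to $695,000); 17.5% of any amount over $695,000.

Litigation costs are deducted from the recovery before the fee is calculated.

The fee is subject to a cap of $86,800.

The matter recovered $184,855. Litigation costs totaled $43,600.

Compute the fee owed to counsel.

Fee base (net of costs): $184,855 − $43,600 = $141,255
First $141,255 at 43% = $60,739.65
$60,739.65 is under the $86,800 cap.

$60,739.65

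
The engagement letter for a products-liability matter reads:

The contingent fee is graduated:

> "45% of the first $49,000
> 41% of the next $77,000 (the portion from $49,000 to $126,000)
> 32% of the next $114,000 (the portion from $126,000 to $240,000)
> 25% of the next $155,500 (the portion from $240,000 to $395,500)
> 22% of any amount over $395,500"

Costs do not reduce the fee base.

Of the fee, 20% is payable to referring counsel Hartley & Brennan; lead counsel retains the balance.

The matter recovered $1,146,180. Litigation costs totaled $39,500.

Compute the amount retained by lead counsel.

$235,299.68

Fee base is the gross recovery, $1,146,180; costs are reimbursed separately.
First $49,000 at 45% = $22,050.00
Next $77,000 at 41% = $31,570.00
Next $114,000 at 32% = $36,480.00
Next $155,500 at 25% = $38,875.00
Remaining $750,680 at 22% = $165,149.60
Fee: $22,050.00 + $31,570.00 + $36,480.00 + $38,875.00 + $165,149.60 = $294,124.60
Referral share: 20% of $294,124.60 = $58,824.92; lead counsel retains $294,124.60 − $58,824.92 = $235,299.68.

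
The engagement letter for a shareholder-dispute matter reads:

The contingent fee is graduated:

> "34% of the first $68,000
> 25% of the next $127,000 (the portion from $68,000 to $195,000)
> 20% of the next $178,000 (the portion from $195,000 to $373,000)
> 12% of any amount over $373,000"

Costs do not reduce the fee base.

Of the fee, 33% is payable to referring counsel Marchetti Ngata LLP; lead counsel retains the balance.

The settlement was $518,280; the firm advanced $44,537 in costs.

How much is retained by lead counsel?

$72,295.41

Fee base is the gross recovery, $518,280; costs are reimbursed separately.
First $68,000 at 34% = $23,120.00
Next $127,000 at 25% = $31,750.00
Next $178,000 at 20% = $35,600.00
Remaining $145,280 at 12% = $17,433.60
Fee: $23,120.00 + $31,750.00 + $35,600.00 + $17,433.60 = $107,903.60
Referral share: 33% of $107,903.60 = $35,608.19; lead counsel retains $107,903.60 − $35,608.19 = $72,295.41.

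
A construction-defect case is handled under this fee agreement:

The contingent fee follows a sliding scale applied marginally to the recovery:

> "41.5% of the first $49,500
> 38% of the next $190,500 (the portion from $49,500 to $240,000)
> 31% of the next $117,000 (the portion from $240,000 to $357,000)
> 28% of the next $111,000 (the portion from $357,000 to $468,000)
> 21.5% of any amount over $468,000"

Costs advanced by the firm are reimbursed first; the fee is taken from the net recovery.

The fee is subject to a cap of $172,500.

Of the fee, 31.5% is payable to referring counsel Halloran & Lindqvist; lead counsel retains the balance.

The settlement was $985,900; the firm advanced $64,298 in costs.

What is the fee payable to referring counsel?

Fee base (net of costs): $985,900 − $64,298 = $921,602
First $49,500 at 41.5% = $20,542.50
Next $190,500 at 38% = $72,390.00
Next $117,000 at 31% = $36,270.00
Next $111,000 at 28% = $31,080.00
Remaining $453,602 at 21.5% = $97,524.43
Fee: $20,542.50 + $72,390.00 + $36,270.00 + $31,080.00 + $97,524.43 = $257,806.93
$257,806.93 exceeds the $172,500 cap, so the fee is capped at $172,500.00.
Referral share: 31.5% of $172,500.00 = $54,337.50; lead counsel retains $172,500.00 − $54,337.50 = $118,162.50.

$54,337.50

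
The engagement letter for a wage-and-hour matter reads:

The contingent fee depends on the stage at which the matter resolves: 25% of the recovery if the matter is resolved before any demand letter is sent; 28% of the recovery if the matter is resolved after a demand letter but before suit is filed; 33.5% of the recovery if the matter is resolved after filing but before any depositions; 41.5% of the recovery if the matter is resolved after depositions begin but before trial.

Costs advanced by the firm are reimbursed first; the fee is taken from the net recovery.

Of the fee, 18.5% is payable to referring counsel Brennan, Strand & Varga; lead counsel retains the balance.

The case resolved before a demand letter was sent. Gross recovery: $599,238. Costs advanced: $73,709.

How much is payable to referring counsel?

Fee base (net of costs): $599,238 − $73,709 = $525,529
The matter resolved before a demand letter was sent, so the 25% rate applies.
$525,529 × 25% = $131,382.25
Referral share: 18.5% of $131,382.25 = $24,305.72; lead counsel retains $131,382.25 − $24,305.72 = $107,076.53.

$24,305.72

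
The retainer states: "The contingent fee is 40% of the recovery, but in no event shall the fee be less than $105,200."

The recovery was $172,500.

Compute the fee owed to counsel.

$105,200.00

40% of $172,500 = $69,000.00
That is below the $105,200 minimum, so the minimum applies.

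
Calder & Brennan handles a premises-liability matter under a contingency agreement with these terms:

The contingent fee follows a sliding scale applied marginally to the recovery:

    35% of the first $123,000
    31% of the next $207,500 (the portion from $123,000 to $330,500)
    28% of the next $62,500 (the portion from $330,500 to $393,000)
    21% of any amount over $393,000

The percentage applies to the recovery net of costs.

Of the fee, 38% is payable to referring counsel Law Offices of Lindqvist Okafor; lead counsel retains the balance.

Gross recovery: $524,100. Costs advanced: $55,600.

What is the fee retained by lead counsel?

Fee base (net of costs): $524,100 − $55,600 = $468,500
First $123,000 at 35% = $43,050.00
Next $207,500 at 31% = $64,325.00
Next $62,500 at 28% = $17,500.00
Remaining $75,500 at 21% = $15,855.00
Fee: $43,050.00 + $64,325.00 + $17,500.00 + $15,855.00 = $140,730.00
Referral share: 38% of $140,730.00 = $53,477.40; lead counsel retains $140,730.00 − $53,477.40 = $87,252.60.

$87,252.60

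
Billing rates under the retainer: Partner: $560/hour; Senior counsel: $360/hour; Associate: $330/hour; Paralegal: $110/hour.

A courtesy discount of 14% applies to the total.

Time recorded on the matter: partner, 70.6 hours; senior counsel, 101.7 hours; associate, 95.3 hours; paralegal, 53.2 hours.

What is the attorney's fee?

$97,566.14

Partner: 70.6 × $560 = $39,536.00
Senior counsel: 101.7 × $360 = $36,612.00
Associate: 95.3 × $330 = $31,449.00
Paralegal: 53.2 × $110 = $5,852.00
Subtotal: $113,449.00
Less 14% discount: −$15,882.86
Total: $113,449.00 − $15,882.86 = $97,566.14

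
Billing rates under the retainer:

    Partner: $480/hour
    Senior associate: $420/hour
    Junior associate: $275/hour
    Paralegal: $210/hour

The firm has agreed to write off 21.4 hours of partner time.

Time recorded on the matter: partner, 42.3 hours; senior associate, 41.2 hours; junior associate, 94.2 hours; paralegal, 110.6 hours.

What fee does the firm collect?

Partner: 42.3 × $480 = $20,304.00
Senior associate: 41.2 × $420 = $17,304.00
Junior associate: 94.2 × $275 = $25,905.00
Paralegal: 110.6 × $210 = $23,226.00
Subtotal: $86,739.00
Write-off: 21.4 × $480 = $10,272.00
Total: $86,739.00 − $10,272.00 = $76,467.00

$76,467.00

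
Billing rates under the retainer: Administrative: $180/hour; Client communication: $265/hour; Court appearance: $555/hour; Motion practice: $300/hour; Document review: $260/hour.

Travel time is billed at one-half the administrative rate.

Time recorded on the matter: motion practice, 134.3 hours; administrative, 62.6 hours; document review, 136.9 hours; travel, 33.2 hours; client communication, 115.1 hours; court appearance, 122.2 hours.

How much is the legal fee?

Administrative: 62.6 × $180 = $11,268.00
Client communication: 115.1 × $265 = $30,501.50
Court appearance: 122.2 × $555 = $67,821.00
Motion practice: 134.3 × $300 = $40,290.00
Document review: 136.9 × $260 = $35,594.00
Subtotal: $11,268.00 + $30,501.50 + $67,821.00 + $40,290.00 + $35,594.00 = $185,474.50
Travel: 33.2 × ($180 ÷ 2) = 33.2 × $90.00 = $2,988.00
Total: $185,474.50 + $2,988.00 = $188,462.50

$188,462.50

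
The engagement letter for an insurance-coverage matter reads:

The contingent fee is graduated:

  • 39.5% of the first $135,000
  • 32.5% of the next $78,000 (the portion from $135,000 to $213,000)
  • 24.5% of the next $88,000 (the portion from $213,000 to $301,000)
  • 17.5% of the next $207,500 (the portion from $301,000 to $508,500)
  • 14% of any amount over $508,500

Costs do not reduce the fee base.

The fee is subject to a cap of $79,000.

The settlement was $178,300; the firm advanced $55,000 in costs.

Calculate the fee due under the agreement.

Fee base is the gross recovery, $178,300; costs are reimbursed separately.
First $135,000 at 39.5% = $53,325.00
Remaining $43,300 at 32.5% = $14,072.50
Fee: $53,325.00 + $14,072.50 = $67,397.50
$67,397.50 is under the $79,000 cap.

$67,397.50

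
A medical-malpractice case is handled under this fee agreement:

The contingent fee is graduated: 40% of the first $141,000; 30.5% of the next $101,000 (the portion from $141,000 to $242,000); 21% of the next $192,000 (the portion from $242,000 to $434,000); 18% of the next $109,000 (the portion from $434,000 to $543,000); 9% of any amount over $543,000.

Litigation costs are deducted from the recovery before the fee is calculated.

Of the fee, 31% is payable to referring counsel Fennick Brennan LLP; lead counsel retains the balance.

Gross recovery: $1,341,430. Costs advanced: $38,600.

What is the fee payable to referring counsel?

Fee base (net of costs): $1,341,430 − $38,600 = $1,302,830
First $141,000 at 40% = $56,400.00
Next $101,000 at 30.5% = $30,805.00
Next $192,000 at 21% = $40,320.00
Next $109,000 at 18% = $19,620.00
Remaining $759,830 at 9% = $68,384.70
Fee: $56,400.00 + $30,805.00 + $40,320.00 + $19,620.00 + $68,384.70 = $215,529.70
Referral share: 31% of $215,529.70 = $66,814.21; lead counsel retains $215,529.70 − $66,814.21 = $148,715.49.

$66,814.21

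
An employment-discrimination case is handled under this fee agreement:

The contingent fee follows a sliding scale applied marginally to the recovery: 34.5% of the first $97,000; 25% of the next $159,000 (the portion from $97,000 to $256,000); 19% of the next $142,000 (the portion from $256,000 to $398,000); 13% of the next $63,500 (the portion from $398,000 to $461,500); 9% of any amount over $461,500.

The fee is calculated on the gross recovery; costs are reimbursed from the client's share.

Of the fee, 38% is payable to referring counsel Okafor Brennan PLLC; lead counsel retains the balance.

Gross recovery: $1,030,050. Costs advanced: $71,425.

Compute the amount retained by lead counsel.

$98,964.09

Fee base is the gross recovery, $1,030,050; costs are reimbursed separately.
First $97,000 at 34.5% = $33,465.00
Next $159,000 at 25% = $39,750.00
Next $142,000 at 19% = $26,980.00
Next $63,500 at 13% = $8,255.00
Remaining $568,550 at 9% = $51,169.50
Fee: $33,465.00 + $39,750.00 + $26,980.00 + $8,255.00 + $51,169.50 = $159,619.50
Referral share: 38% of $159,619.50 = $60,655.41; lead counsel retains $159,619.50 − $60,655.41 = $98,964.09.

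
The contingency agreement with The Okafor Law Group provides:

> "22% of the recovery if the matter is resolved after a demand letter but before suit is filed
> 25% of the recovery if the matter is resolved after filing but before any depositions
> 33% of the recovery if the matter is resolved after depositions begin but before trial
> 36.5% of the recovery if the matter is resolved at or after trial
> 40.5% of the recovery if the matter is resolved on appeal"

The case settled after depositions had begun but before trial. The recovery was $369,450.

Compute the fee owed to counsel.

The matter settled after depositions had begun but before trial, so the 33% rate applies.
$369,450 × 33% = $121,918.50

$121,918.50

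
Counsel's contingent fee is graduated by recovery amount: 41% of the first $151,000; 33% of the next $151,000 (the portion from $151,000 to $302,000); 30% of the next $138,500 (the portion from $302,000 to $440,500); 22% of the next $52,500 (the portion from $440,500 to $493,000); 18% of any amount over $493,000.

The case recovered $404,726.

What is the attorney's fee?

$142,557.80

First $151,000 at 41% = $61,910.00
Next $151,000 at 33% = $49,830.00
Remaining $102,726 at 30% = $30,817.80
Fee: $61,910.00 + $49,830.00 + $30,817.80 = $142,557.80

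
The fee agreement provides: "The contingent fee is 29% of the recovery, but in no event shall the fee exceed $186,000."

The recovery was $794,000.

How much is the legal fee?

29% of $794,000 = $230,260.00
That exceeds the $186,000 cap, so the fee is capped at $186,000.

$186,000.00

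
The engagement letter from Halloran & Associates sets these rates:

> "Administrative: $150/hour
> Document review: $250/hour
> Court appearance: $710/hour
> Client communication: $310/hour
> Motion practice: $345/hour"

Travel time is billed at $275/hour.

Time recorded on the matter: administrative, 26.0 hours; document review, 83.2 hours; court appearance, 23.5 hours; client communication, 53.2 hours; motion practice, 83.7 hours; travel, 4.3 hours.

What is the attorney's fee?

$87,936.00

Administrative: 26.0 × $150 = $3,900.00
Document review: 83.2 × $250 = $20,800.00
Court appearance: 23.5 × $710 = $16,685.00
Client communication: 53.2 × $310 = $16,492.00
Motion practice: 83.7 × $345 = $28,876.50
Subtotal: $3,900.00 + $20,800.00 + $16,685.00 + $16,492.00 + $28,876.50 = $86,753.50
Travel: 4.3 × $275 = $1,182.50
Total: $86,753.50 + $1,182.50 = $87,936.00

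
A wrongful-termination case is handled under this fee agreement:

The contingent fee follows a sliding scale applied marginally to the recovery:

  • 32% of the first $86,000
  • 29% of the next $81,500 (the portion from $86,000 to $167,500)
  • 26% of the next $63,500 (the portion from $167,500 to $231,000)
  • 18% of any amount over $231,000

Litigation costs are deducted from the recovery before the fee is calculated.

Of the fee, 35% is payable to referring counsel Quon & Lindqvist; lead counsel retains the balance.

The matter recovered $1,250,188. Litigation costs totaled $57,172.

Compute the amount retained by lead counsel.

Fee base (net of costs): $1,250,188 − $57,172 = $1,193,016
First $86,000 at 32% = $27,520.00
Next $81,500 at 29% = $23,635.00
Next $63,500 at 26% = $16,510.00
Remaining $962,016 at 18% = $173,162.88
Fee: $27,520.00 + $23,635.00 + $16,510.00 + $173,162.88 = $240,827.88
Referral share: 35% of $240,827.88 = $84,289.76; lead counsel retains $240,827.88 − $84,289.76 = $156,538.12.

$156,538.12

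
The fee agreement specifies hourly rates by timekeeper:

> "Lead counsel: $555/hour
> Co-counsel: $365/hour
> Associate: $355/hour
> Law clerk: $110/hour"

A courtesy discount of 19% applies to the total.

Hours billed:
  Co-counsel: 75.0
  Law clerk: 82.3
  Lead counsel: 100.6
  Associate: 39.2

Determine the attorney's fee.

$86,003.37

Lead counsel: 100.6 × $555 = $55,833.00
Co-counsel: 75.0 × $365 = $27,375.00
Associate: 39.2 × $355 = $13,916.00
Law clerk: 82.3 × $110 = $9,053.00
Subtotal: $106,177.00
Less 19% discount: −$20,173.63
Total: $106,177.00 − $20,173.63 = $86,003.37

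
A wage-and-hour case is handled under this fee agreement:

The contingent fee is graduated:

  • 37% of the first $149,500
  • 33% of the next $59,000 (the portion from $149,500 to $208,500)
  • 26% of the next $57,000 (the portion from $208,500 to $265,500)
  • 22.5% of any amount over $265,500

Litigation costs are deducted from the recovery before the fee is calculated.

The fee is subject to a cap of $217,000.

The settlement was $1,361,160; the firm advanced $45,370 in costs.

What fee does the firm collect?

$217,000.00

Fee base (net of costs): $1,361,160 − $45,370 = $1,315,790
First $149,500 at 37% = $55,315.00
Next $59,000 at 33% = $19,470.00
Next $57,000 at 26% = $14,820.00
Remaining $1,050,290 at 22.5% = $236,315.25
Fee: $55,315.00 + $19,470.00 + $14,820.00 + $236,315.25 = $325,920.25
$325,920.25 exceeds the $217,000 cap, so the fee is capped at $217,000.00.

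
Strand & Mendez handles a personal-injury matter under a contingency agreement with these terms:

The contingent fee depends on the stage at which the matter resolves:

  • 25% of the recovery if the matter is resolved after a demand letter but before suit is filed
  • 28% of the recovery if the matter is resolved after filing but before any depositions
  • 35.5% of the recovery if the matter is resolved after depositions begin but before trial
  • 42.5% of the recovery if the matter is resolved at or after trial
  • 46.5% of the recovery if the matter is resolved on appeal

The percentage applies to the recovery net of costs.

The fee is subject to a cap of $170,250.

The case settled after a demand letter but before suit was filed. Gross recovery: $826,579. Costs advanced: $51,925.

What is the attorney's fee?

Fee base (net of costs): $826,579 − $51,925 = $774,654
The matter settled after a demand letter but before suit was filed, so the 25% rate applies.
$774,654 × 25% = $193,663.50
$193,663.50 exceeds the $170,250 cap, so the fee is capped at $170,250.00.

$170,250.00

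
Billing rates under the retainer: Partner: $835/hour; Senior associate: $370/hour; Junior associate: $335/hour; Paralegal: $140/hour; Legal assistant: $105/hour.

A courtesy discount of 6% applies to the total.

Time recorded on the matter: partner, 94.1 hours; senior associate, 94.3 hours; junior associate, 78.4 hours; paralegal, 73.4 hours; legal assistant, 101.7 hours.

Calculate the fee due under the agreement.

Partner: 94.1 × $835 = $78,573.50
Senior associate: 94.3 × $370 = $34,891.00
Junior associate: 78.4 × $335 = $26,264.00
Paralegal: 73.4 × $140 = $10,276.00
Legal assistant: 101.7 × $105 = $10,678.50
Subtotal: $160,683.00
Less 6% discount: −$9,640.98
Total: $160,683.00 − $9,640.98 = $151,042.02

$151,042.02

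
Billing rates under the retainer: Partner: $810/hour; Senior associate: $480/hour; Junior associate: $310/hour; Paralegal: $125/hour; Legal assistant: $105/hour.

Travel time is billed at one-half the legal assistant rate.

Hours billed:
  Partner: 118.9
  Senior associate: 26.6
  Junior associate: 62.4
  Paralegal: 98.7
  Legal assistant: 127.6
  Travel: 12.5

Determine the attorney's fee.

Partner: 118.9 × $810 = $96,309.00
Senior associate: 26.6 × $480 = $12,768.00
Junior associate: 62.4 × $310 = $19,344.00
Paralegal: 98.7 × $125 = $12,337.50
Legal assistant: 127.6 × $105 = $13,398.00
Subtotal: $96,309.00 + $12,768.00 + $19,344.00 + $12,337.50 + $13,398.00 = $154,156.50
Travel: 12.5 × ($105 ÷ 2) = 12.5 × $52.50 = $656.25
Total: $154,156.50 + $656.25 = $154,812.75

$154,812.75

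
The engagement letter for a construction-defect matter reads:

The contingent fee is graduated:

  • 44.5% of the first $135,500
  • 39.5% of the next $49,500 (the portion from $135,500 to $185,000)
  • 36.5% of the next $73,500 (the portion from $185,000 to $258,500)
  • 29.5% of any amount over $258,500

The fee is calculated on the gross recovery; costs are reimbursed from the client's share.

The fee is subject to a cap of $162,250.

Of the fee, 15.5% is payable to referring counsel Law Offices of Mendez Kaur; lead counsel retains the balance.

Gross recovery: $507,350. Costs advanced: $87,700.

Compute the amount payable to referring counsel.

Fee base is the gross recovery, $507,350; costs are reimbursed separately.
First $135,500 at 44.5% = $60,297.50
Next $49,500 at 39.5% = $19,552.50
Next $73,500 at 36.5% = $26,827.50
Remaining $248,850 at 29.5% = $73,410.75
Fee: $60,297.50 + $19,552.50 + $26,827.50 + $73,410.75 = $180,088.25
$180,088.25 exceeds the $162,250 cap, so the fee is capped at $162,250.00.
Referral share: 15.5% of $162,250.00 = $25,148.75; lead counsel retains $162,250.00 − $25,148.75 = $137,101.25.

$25,148.75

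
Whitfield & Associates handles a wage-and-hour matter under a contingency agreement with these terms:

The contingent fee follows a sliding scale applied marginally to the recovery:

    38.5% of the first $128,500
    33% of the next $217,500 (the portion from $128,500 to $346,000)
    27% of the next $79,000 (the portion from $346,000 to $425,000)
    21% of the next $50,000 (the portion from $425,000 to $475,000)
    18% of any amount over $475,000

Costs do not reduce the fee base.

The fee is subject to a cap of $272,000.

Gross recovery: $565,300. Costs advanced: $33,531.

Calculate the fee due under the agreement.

$169,331.50

Fee base is the gross recovery, $565,300; costs are reimbursed separately.
First $128,500 at 38.5% = $49,472.50
Next $217,500 at 33% = $71,775.00
Next $79,000 at 27% = $21,330.00
Next $50,000 at 21% = $10,500.00
Remaining $90,300 at 18% = $16,254.00
Fee: $49,472.50 + $71,775.00 + $21,330.00 + $10,500.00 + $16,254.00 = $169,331.50
$169,331.50 is under the $272,000 cap.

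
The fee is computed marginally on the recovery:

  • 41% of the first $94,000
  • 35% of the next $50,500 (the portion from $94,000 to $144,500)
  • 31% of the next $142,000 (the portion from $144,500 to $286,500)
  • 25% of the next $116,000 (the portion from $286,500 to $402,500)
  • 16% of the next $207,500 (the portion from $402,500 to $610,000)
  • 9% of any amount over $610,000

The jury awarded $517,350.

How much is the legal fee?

First $94,000 at 41% = $38,540.00
Next $50,500 at 35% = $17,675.00
Next $142,000 at 31% = $44,020.00
Next $116,000 at 25% = $29,000.00
Remaining $114,850 at 16% = $18,376.00
Fee: $38,540.00 + $17,675.00 + $44,020.00 + $29,000.00 + $18,376.00 = $147,611.00

$147,611.00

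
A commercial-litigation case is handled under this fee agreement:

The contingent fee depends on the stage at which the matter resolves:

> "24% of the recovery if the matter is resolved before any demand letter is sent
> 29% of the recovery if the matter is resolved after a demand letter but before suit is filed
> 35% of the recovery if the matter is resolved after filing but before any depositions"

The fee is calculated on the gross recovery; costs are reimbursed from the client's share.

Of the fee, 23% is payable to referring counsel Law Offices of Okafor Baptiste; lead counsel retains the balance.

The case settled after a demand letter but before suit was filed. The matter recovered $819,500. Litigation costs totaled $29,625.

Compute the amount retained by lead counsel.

Fee base is the gross recovery, $819,500; costs are reimbursed separately.
The matter settled after a demand letter but before suit was filed, so the 29% rate applies.
$819,500 × 29% = $237,655.00
Referral share: 23% of $237,655.00 = $54,660.65; lead counsel retains $237,655.00 − $54,660.65 = $182,994.35.

$182,994.35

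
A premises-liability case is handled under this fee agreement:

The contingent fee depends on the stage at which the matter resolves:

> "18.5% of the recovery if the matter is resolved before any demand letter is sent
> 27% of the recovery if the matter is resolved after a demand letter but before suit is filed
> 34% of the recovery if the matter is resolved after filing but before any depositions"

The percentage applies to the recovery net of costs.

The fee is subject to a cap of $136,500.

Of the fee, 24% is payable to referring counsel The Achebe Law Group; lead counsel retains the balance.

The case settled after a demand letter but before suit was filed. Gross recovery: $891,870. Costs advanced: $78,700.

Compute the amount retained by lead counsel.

Fee base (net of costs): $891,870 − $78,700 = $813,170
The matter settled after a demand letter but before suit was filed, so the 27% rate applies.
$813,170 × 27% = $219,555.90
$219,555.90 exceeds the $136,500 cap, so the fee is capped at $136,500.00.
Referral share: 24% of $136,500.00 = $32,760.00; lead counsel retains $136,500.00 − $32,760.00 = $103,740.00.

$103,740.00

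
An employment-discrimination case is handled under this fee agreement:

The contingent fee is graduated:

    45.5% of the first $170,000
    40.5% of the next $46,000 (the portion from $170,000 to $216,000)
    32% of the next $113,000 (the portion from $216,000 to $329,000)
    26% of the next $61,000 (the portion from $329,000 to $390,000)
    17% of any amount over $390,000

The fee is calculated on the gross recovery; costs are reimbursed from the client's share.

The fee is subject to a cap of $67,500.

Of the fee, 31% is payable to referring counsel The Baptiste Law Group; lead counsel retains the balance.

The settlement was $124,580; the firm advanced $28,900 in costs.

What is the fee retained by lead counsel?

Fee base is the gross recovery, $124,580; costs are reimbursed separately.
First $124,580 at 45.5% = $56,683.90
$56,683.90 is under the $67,500 cap.
Referral share: 31% of $56,683.90 = $17,572.01; lead counsel retains $56,683.90 − $17,572.01 = $39,111.89.

$39,111.89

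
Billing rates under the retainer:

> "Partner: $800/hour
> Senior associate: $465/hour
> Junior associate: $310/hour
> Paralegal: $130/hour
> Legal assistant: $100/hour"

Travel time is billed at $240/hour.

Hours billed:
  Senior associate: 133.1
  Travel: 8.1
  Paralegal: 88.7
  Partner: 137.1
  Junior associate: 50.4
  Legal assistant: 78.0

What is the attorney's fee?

Partner: 137.1 × $800 = $109,680.00
Senior associate: 133.1 × $465 = $61,891.50
Junior associate: 50.4 × $310 = $15,624.00
Paralegal: 88.7 × $130 = $11,531.00
Legal assistant: 78.0 × $100 = $7,800.00
Subtotal: $109,680.00 + $61,891.50 + $15,624.00 + $11,531.00 + $7,800.00 = $206,526.50
Travel: 8.1 × $240 = $1,944.00
Total: $206,526.50 + $1,944.00 = $208,470.50

$208,470.50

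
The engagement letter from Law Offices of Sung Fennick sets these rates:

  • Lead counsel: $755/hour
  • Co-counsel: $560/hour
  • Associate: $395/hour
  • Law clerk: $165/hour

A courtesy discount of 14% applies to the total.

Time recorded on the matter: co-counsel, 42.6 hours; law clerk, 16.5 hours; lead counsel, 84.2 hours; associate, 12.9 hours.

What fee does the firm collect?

Lead counsel: 84.2 × $755 = $63,571.00
Co-counsel: 42.6 × $560 = $23,856.00
Associate: 12.9 × $395 = $5,095.50
Law clerk: 16.5 × $165 = $2,722.50
Subtotal: $95,245.00
Less 14% discount: −$13,334.30
Total: $95,245.00 − $13,334.30 = $81,910.70

$81,910.70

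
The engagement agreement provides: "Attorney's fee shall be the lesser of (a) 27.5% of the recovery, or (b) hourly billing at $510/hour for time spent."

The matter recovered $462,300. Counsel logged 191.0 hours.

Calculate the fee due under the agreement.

(a) 27.5% of $462,300 = $127,132.50
(b) 191.0 × $510 = $97,410.00
The lesser is (b): $97,410.00.

$97,410.00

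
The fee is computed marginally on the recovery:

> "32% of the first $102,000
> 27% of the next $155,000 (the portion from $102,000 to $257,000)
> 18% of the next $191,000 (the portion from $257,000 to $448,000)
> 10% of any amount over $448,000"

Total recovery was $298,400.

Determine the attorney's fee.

First $102,000 at 32% = $32,640.00
Next $155,000 at 27% = $41,850.00
Remaining $41,400 at 18% = $7,452.00
Fee: $32,640.00 + $41,850.00 + $7,452.00 = $81,942.00

$81,942.00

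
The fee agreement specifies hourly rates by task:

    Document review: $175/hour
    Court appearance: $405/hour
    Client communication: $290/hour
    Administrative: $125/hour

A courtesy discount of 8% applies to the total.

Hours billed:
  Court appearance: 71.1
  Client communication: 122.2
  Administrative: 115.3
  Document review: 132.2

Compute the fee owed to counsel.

Document review: 132.2 × $175 = $23,135.00
Court appearance: 71.1 × $405 = $28,795.50
Client communication: 122.2 × $290 = $35,438.00
Administrative: 115.3 × $125 = $14,412.50
Subtotal: $101,781.00
Less 8% discount: −$8,142.48
Total: $101,781.00 − $8,142.48 = $93,638.52

$93,638.52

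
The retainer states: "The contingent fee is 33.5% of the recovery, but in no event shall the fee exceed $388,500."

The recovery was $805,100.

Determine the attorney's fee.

$269,708.50

33.5% of $805,100 = $269,708.50
That is under the $388,500 cap.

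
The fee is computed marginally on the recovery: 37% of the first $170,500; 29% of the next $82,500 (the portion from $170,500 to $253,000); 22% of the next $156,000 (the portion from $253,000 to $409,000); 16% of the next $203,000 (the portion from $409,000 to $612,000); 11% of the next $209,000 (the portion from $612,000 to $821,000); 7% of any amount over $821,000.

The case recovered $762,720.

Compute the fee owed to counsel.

First $170,500 at 37% = $63,085.00
Next $82,500 at 29% = $23,925.00
Next $156,000 at 22% = $34,320.00
Next $203,000 at 16% = $32,480.00
Remaining $150,720 at 11% = $16,579.20
Fee: $63,085.00 + $23,925.00 + $34,320.00 + $32,480.00 + $16,579.20 = $170,389.20

$170,389.20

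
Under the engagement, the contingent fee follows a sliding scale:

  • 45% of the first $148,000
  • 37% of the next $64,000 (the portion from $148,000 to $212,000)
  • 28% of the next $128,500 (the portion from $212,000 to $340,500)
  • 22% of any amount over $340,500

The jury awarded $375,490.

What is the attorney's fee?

$133,957.80

First $148,000 at 45% = $66,600.00
Next $64,000 at 37% = $23,680.00
Next $128,500 at 28% = $35,980.00
Remaining $34,990 at 22% = $7,697.80
Fee: $66,600.00 + $23,680.00 + $35,980.00 + $7,697.80 = $133,957.80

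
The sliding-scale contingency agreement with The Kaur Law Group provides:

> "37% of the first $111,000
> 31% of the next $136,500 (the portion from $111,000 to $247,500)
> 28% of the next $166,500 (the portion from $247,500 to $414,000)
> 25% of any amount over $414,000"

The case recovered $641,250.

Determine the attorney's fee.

$186,817.50

First $111,000 at 37% = $41,070.00
Next $136,500 at 31% = $42,315.00
Next $166,500 at 28% = $46,620.00
Remaining $227,250 at 25% = $56,812.50
Fee: $41,070.00 + $42,315.00 + $46,620.00 + $56,812.50 = $186,817.50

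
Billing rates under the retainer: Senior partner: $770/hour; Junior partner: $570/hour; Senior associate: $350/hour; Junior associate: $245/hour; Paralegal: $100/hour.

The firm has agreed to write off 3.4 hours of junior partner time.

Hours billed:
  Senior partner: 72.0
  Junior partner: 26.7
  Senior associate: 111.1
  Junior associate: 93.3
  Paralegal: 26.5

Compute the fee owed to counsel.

$133,114.50

Senior partner: 72.0 × $770 = $55,440.00
Junior partner: 26.7 × $570 = $15,219.00
Senior associate: 111.1 × $350 = $38,885.00
Junior associate: 93.3 × $245 = $22,858.50
Paralegal: 26.5 × $100 = $2,650.00
Subtotal: $135,052.50
Write-off: 3.4 × $570 = $1,938.00
Total: $135,052.50 − $1,938.00 = $133,114.50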